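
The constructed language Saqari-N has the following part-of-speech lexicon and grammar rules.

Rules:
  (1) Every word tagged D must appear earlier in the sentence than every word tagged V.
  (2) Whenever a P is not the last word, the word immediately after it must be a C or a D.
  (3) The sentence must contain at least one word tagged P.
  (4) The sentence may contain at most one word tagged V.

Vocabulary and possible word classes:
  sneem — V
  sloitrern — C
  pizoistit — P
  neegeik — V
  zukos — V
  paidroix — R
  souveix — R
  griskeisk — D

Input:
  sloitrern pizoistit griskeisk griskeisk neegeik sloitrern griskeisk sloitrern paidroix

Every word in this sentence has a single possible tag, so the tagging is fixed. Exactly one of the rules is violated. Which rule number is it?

Fixed tagging: C P D D V C D C R.
Checking each rule: R1 fail, R2 pass, R3 pass, R4 pass.
Only rule 1 fails.

1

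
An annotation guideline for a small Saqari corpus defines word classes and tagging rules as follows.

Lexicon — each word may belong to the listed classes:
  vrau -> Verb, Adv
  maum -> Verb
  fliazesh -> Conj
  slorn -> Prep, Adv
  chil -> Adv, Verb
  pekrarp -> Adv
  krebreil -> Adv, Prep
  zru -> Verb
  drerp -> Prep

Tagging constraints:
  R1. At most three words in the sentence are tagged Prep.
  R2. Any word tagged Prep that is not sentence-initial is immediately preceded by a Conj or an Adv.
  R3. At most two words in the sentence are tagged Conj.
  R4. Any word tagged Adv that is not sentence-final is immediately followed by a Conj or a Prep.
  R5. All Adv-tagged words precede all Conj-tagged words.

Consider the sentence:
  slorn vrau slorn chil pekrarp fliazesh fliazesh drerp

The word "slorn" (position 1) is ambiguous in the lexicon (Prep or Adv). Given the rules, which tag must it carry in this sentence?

Candidates per position — 1:slorn {Prep,Adv}; 2:vrau {Verb,Adv}; 3:slorn {Prep,Adv}; 4:chil {Adv,Verb}; 5:pekrarp {Adv}; 6:fliazesh {Conj}; 7:fliazesh {Conj}; 8:drerp {Prep}.
Word 1 cannot be Adv — rule 4 would then fail for every completion. It is Prep.
Word 3 cannot be Adv — rule 4 would then fail for every completion. It is Prep.
Word 4 cannot be Adv — rule 4 would then fail for every completion. It is Verb.
Word 2 cannot be Verb — rule 2 would then fail for every completion. It is Adv.
So the tagging must be: Prep Adv Prep Verb Adv Conj Conj Prep.
Checking: rule 1 ok; rule 2 ok; rule 3 ok; rule 4 ok; rule 5 ok.

Prep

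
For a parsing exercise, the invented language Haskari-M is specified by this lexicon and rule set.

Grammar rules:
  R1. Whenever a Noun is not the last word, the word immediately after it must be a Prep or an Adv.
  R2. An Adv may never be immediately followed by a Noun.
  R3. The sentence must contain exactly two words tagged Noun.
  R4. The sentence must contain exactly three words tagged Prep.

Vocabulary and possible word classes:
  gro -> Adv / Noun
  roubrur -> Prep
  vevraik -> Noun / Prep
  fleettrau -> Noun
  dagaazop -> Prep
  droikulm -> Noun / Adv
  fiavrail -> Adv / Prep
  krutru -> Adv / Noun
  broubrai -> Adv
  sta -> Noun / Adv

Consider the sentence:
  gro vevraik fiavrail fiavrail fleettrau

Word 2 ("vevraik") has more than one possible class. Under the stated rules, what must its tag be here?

Prep

Candidates per position — 1:gro {Adv,Noun}; 2:vevraik {Noun,Prep}; 3:fiavrail {Adv,Prep}; 4:fiavrail {Adv,Prep}; 5:fleettrau {Noun}.
At position 2, choosing Noun makes rule 4 impossible to satisfy; hence Prep.
At position 3, choosing Adv makes rule 4 impossible to satisfy; hence Prep.
At position 4, choosing Adv makes rule 2 impossible to satisfy; hence Prep.
At position 1, choosing Adv makes rule 3 impossible to satisfy; hence Noun.
That leaves exactly one tagging: Noun Prep Prep Prep Noun.
Checking: rule 1 holds; rule 2 holds; rule 3 holds; rule 4 holds.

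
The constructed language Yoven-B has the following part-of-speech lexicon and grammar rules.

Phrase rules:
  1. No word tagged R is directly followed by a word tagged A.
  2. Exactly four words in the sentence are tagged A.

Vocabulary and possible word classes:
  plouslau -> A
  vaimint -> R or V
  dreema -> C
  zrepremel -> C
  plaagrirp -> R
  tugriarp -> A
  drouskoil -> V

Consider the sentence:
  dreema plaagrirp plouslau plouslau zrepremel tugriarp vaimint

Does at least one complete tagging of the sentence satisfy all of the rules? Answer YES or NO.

NO

Candidates per position — 1:dreema {C}; 2:plaagrirp {R}; 3:plouslau {A}; 4:plouslau {A}; 5:zrepremel {C}; 6:tugriarp {A}; 7:vaimint {R,V}.
Rule 1 cannot be satisfied by any choice of tags from the lexicon.
So there is no consistent tagging.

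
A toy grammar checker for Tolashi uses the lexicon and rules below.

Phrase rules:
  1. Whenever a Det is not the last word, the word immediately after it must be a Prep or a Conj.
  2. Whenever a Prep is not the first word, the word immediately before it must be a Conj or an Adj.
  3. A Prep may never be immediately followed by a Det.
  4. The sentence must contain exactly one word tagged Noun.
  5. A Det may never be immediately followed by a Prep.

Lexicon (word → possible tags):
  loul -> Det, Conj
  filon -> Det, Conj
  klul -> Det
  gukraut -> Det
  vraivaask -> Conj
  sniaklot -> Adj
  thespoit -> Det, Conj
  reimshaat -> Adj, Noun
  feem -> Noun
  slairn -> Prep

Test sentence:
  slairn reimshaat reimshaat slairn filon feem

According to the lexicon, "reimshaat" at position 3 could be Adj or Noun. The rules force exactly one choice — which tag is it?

Candidates per position — 1:slairn {Prep}; 2:reimshaat {Adj,Noun}; 3:reimshaat {Adj,Noun}; 4:slairn {Prep}; 5:filon {Det,Conj}; 6:feem {Noun}.
Word 2 cannot be Noun — rule 4 would then fail for every completion. It is Adj.
Word 3 cannot be Noun — rule 2 would then fail for every completion. It is Adj.
Word 5 cannot be Det — rule 1 would then fail for every completion. It is Conj.
So the tagging must be: Prep Adj Adj Prep Conj Noun.
Check: rule 1 holds; rule 2 holds; rule 3 holds; rule 4 holds; rule 5 holds.

Adj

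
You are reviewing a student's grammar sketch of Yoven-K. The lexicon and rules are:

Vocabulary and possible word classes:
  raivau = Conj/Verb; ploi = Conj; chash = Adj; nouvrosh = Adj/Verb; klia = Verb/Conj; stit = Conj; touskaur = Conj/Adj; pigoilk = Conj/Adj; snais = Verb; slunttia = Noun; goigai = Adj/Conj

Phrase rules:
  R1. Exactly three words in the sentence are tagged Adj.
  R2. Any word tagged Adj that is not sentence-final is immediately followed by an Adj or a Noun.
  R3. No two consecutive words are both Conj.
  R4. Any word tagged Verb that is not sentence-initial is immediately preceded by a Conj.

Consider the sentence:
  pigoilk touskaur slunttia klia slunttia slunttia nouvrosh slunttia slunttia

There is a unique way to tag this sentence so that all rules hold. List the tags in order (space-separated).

Candidates per position — 1:pigoilk {Conj,Adj}; 2:touskaur {Conj,Adj}; 3:slunttia {Noun}; 4:klia {Verb,Conj}; 5:slunttia {Noun}; 6:slunttia {Noun}; 7:nouvrosh {Adj,Verb}; 8:slunttia {Noun}; 9:slunttia {Noun}.
If word 1 were Conj, no tagging could satisfy rule 1; so word 1 is Adj.
If word 2 were Conj, no tagging could satisfy rule 1; so word 2 is Adj.
If word 4 were Verb, no tagging could satisfy rule 4; so word 4 is Conj.
If word 7 were Verb, no tagging could satisfy rule 1; so word 7 is Adj.
So the tagging must be: Adj Adj Noun Conj Noun Noun Adj Noun Noun.
Checking: rule 1 ok; rule 2 ok; rule 3 ok; rule 4 ok.

Adj Adj Noun Conj Noun Noun Adj Noun Noun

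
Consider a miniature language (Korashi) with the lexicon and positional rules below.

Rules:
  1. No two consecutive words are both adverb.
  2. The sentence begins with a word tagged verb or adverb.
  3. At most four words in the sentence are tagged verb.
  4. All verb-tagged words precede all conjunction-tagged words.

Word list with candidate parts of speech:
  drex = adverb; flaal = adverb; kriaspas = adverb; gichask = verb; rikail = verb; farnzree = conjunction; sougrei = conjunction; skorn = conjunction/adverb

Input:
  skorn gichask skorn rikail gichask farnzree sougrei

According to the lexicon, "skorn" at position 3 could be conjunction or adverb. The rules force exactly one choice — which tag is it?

Candidates per position — 1:skorn {conjunction,adverb}; 2:gichask {verb}; 3:skorn {conjunction,adverb}; 4:rikail {verb}; 5:gichask {verb}; 6:farnzree {conjunction}; 7:sougrei {conjunction}.
If word 1 were conjunction, no tagging could satisfy rule 2; so word 1 is adverb.
If word 3 were conjunction, no tagging could satisfy rule 4; so word 3 is adverb.
That leaves exactly one tagging: adverb verb adverb verb verb conjunction conjunction.
Check: rule 1 holds; rule 2 holds; rule 3 holds; rule 4 holds.

adverb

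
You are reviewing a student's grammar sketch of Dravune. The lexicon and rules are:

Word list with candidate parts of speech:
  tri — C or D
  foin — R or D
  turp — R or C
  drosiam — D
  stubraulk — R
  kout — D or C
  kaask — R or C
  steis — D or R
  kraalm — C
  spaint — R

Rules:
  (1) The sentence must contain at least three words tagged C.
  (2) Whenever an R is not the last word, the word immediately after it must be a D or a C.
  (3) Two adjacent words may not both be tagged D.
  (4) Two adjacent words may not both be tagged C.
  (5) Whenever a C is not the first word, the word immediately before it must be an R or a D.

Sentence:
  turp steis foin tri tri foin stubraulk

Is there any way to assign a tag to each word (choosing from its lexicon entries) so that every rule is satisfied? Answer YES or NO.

NO

Candidates per position — 1:turp {R,C}; 2:steis {D,R}; 3:foin {R,D}; 4:tri {C,D}; 5:tri {C,D}; 6:foin {R,D}; 7:stubraulk {R}.
Every candidate sequence violates at least one rule; no consistent tagging exists.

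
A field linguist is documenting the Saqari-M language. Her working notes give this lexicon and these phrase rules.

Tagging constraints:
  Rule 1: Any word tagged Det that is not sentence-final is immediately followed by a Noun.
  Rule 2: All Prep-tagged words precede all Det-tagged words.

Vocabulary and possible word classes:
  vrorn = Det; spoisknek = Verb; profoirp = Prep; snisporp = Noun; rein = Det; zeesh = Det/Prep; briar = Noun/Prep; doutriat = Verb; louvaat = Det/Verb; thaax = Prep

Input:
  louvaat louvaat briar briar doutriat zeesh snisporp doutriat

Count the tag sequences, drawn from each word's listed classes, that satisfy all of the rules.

9

Candidates per position — 1:louvaat {Det,Verb}; 2:louvaat {Det,Verb}; 3:briar {Noun,Prep}; 4:briar {Noun,Prep}; 5:doutriat {Verb}; 6:zeesh {Det,Prep}; 7:snisporp {Noun}; 8:doutriat {Verb}.
There are 32 candidate sequences in total.
Checking each against the rules leaves 9 sequences.
Count = 9.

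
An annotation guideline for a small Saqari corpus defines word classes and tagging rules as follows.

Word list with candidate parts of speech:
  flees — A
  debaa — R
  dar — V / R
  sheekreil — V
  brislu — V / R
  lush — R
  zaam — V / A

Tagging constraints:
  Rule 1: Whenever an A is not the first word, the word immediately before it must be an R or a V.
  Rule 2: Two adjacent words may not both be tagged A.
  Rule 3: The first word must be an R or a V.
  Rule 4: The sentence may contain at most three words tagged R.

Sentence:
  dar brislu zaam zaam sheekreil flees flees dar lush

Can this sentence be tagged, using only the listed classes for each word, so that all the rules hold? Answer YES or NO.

NO

Candidates per position — 1:dar {V,R}; 2:brislu {V,R}; 3:zaam {V,A}; 4:zaam {V,A}; 5:sheekreil {V}; 6:flees {A}; 7:flees {A}; 8:dar {V,R}; 9:lush {R}.
Rule 1 cannot be satisfied by any choice of tags from the lexicon.
So there is no consistent tagging.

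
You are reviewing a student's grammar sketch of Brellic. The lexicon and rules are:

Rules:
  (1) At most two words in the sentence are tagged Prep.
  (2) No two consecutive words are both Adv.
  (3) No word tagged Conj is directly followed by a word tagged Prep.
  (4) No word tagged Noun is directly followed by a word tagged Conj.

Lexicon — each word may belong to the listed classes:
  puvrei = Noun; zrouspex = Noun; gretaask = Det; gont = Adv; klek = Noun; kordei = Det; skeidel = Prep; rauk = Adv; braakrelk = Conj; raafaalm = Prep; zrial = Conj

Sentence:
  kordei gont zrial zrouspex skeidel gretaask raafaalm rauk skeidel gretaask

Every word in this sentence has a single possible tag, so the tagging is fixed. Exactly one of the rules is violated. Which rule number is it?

Fixed tagging: Det Adv Conj Noun Prep Det Prep Adv Prep Det.
Checking each rule: R1 ✗, R2 ✓, R3 ✓, R4 ✓.
Only rule 1 fails.

1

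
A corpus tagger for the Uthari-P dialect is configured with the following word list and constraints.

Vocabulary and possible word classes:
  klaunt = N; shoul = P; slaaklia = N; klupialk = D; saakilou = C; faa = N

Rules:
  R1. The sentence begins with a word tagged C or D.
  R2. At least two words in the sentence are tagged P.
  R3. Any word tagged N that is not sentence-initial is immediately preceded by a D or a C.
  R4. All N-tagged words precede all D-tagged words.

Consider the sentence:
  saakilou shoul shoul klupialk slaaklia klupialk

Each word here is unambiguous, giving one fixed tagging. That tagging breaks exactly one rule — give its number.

4

Fixed tagging: C P P D N D.
Applying the rules: R1 holds, R2 holds, R3 holds, R4 violated.
Only rule 4 fails.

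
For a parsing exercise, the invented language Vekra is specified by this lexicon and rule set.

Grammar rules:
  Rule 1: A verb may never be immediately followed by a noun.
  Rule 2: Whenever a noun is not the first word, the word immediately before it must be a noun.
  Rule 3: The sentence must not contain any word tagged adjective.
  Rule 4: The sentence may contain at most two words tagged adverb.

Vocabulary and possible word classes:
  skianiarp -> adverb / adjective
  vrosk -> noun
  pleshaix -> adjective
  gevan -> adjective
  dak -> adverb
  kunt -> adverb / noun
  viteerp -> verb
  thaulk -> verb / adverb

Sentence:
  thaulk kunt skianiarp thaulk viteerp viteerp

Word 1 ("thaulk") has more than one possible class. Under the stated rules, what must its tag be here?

verb

Candidates per position — 1:thaulk {verb,adverb}; 2:kunt {adverb,noun}; 3:skianiarp {adverb,adjective}; 4:thaulk {verb,adverb}; 5:viteerp {verb}; 6:viteerp {verb}.
Word 2 cannot be noun — rule 2 would then fail for every completion. It is adverb.
Word 3 cannot be adjective — rule 3 would then fail for every completion. It is adverb.
Word 4 cannot be adverb — rule 4 would then fail for every completion. It is verb.
Word 1 cannot be adverb — rule 4 would then fail for every completion. It is verb.
That leaves exactly one tagging: verb adverb adverb verb verb verb.
Rule-by-rule: rule 1 ok; rule 2 ok; rule 3 ok; rule 4 ok.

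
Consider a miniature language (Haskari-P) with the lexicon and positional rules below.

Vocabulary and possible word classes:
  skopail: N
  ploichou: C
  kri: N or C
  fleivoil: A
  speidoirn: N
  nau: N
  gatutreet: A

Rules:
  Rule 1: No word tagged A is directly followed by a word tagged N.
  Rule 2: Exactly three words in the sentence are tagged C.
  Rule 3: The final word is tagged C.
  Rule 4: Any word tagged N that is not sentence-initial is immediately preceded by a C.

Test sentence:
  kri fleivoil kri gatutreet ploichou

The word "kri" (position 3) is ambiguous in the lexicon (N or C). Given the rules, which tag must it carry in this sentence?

Candidates per position — 1:kri {N,C}; 2:fleivoil {A}; 3:kri {N,C}; 4:gatutreet {A}; 5:ploichou {C}.
If word 1 were N, no tagging could satisfy rule 2; so word 1 is C.
If word 3 were N, no tagging could satisfy rule 1; so word 3 is C.
The only consistent sequence is: C A C A C.
Checking: rule 1 holds; rule 2 holds; rule 3 holds; rule 4 holds.

C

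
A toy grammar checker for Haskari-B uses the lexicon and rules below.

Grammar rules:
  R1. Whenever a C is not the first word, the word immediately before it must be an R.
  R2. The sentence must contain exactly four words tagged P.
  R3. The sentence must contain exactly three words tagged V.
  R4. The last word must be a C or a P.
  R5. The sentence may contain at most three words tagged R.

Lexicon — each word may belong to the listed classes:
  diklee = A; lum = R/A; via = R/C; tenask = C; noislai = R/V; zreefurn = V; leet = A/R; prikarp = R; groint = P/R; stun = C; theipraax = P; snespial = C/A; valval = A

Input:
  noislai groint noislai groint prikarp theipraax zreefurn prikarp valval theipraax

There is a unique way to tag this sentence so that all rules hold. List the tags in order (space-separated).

Candidates per position — 1:noislai {R,V}; 2:groint {P,R}; 3:noislai {R,V}; 4:groint {P,R}; 5:prikarp {R}; 6:theipraax {P}; 7:zreefurn {V}; 8:prikarp {R}; 9:valval {A}; 10:theipraax {P}.
Position 1: R is ruled out by rule 3; that leaves V.
Position 2: R is ruled out by rule 2; that leaves P.
Position 3: R is ruled out by rule 3; that leaves V.
Position 4: R is ruled out by rule 2; that leaves P.
So the tagging must be: V P V P R P V R A P.
Verifying each rule — rule 1 ✓; rule 2 ✓; rule 3 ✓; rule 4 ✓; rule 5 ✓.

V P V P R P V R A P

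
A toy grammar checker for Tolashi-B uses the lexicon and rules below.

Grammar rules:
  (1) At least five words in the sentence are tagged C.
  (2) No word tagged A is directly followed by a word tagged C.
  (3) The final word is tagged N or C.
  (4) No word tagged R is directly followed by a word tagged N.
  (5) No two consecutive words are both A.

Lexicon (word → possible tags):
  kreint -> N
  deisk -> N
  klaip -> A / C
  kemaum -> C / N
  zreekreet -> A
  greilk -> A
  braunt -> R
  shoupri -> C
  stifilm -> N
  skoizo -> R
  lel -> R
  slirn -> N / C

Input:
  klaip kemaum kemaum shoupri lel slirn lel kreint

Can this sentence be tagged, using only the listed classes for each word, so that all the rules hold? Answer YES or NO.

NO

Candidates per position — 1:klaip {A,C}; 2:kemaum {C,N}; 3:kemaum {C,N}; 4:shoupri {C}; 5:lel {R}; 6:slirn {N,C}; 7:lel {R}; 8:kreint {N}.
Rule 4 cannot be satisfied by any choice of tags from the lexicon.
So there is no consistent tagging.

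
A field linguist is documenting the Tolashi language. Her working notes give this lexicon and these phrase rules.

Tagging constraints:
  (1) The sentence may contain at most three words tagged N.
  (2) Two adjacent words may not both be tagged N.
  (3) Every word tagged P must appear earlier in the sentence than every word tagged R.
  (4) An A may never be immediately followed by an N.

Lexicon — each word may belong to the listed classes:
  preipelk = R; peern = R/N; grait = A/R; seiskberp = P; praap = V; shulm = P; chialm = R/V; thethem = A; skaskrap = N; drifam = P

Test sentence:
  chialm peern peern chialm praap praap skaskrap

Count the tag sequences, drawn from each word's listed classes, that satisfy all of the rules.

Candidates per position — 1:chialm {R,V}; 2:peern {R,N}; 3:peern {R,N}; 4:chialm {R,V}; 5:praap {V}; 6:praap {V}; 7:skaskrap {N}.
There are 16 candidate sequences in total.
Checking each against the rules leaves 12 sequences.
Count = 12.

12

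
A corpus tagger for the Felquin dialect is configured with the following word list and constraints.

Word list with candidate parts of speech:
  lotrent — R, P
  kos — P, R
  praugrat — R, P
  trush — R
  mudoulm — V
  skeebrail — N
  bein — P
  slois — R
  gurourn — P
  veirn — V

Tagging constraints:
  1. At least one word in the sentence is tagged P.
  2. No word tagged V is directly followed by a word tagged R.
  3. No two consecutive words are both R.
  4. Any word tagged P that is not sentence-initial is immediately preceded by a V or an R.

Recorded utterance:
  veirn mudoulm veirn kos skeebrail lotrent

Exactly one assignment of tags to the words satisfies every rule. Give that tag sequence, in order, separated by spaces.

V V V P N R

Candidates per position — 1:veirn {V}; 2:mudoulm {V}; 3:veirn {V}; 4:kos {P,R}; 5:skeebrail {N}; 6:lotrent {R,P}.
Position 4: tagging it R would leave rule 2 unsatisfiable, so it must be P.
Position 6: tagging it P would leave rule 4 unsatisfiable, so it must be R.
The only consistent sequence is: V V V P N R.
Rule-by-rule: rule 1 holds; rule 2 holds; rule 3 holds; rule 4 holds.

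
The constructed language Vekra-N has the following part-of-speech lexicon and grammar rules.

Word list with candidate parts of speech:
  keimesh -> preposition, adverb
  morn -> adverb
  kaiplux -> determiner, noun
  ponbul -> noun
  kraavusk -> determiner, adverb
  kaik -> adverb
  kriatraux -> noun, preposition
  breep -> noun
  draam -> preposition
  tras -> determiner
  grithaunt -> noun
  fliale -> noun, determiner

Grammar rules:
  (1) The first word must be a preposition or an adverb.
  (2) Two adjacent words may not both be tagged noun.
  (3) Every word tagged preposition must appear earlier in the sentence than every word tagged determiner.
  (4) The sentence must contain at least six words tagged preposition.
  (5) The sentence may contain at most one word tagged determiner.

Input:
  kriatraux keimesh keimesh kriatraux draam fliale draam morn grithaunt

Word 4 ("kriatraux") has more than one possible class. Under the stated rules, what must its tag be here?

Candidates per position — 1:kriatraux {noun,preposition}; 2:keimesh {preposition,adverb}; 3:keimesh {preposition,adverb}; 4:kriatraux {noun,preposition}; 5:draam {preposition}; 6:fliale {noun,determiner}; 7:draam {preposition}; 8:morn {adverb}; 9:grithaunt {noun}.
Position 1: noun is ruled out by rule 1; that leaves preposition.
Position 2: adverb is ruled out by rule 4; that leaves preposition.
Position 3: adverb is ruled out by rule 4; that leaves preposition.
Position 4: noun is ruled out by rule 4; that leaves preposition.
Position 6: determiner is ruled out by rule 3; that leaves noun.
That leaves exactly one tagging: preposition preposition preposition preposition preposition noun preposition adverb noun.
Rule-by-rule: rule 1 ✓; rule 2 ✓; rule 3 ✓; rule 4 ✓; rule 5 ✓.

preposition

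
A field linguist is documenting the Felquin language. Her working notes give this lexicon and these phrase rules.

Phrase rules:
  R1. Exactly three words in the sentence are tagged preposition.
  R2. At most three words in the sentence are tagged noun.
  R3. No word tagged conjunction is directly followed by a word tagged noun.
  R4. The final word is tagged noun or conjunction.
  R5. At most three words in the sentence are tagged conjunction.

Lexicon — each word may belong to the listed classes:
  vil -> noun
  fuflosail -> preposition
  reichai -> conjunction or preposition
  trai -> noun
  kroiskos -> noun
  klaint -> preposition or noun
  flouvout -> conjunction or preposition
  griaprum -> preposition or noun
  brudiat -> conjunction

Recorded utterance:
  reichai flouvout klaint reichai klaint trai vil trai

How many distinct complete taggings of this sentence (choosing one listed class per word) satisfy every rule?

3

Candidates per position — 1:reichai {conjunction,preposition}; 2:flouvout {conjunction,preposition}; 3:klaint {preposition,noun}; 4:reichai {conjunction,preposition}; 5:klaint {preposition,noun}; 6:trai {noun}; 7:vil {noun}; 8:trai {noun}.
There are 32 candidate sequences in total.
The sequences that satisfy every rule: conjunction conjunction preposition preposition preposition noun noun noun; conjunction preposition preposition conjunction preposition noun noun noun; preposition conjunction preposition conjunction preposition noun noun noun.
Count = 3.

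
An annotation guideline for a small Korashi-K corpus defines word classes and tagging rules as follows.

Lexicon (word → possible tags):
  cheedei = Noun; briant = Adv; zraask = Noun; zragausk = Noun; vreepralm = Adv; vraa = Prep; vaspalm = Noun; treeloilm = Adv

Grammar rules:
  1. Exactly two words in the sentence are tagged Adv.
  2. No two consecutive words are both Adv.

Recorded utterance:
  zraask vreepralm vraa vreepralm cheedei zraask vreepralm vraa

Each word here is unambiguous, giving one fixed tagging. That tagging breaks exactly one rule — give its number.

1

Fixed tagging: Noun Adv Prep Adv Noun Noun Adv Prep.
Rule check: R1 fails, R2 ok.
Only rule 1 fails.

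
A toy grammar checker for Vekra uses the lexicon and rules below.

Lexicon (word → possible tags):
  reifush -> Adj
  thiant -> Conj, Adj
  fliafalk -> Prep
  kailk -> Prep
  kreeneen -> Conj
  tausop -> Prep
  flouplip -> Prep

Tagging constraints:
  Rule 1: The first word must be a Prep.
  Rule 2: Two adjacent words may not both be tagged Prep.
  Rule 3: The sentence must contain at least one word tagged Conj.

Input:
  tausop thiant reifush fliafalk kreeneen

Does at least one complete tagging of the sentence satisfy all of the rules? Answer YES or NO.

YES

Candidates per position — 1:tausop {Prep}; 2:thiant {Conj,Adj}; 3:reifush {Adj}; 4:fliafalk {Prep}; 5:kreeneen {Conj}.
One satisfying assignment: Prep Conj Adj Prep Conj.
Verifying each rule — rule 1 ok; rule 2 ok; rule 3 ok.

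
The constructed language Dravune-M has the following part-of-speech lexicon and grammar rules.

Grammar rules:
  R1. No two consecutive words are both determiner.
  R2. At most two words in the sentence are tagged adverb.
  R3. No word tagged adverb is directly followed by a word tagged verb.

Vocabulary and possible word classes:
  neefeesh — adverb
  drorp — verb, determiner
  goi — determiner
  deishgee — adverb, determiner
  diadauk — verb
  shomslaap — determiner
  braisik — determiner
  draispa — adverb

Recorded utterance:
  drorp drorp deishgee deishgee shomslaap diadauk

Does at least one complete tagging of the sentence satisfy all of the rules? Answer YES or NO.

YES

Candidates per position — 1:drorp {verb,determiner}; 2:drorp {verb,determiner}; 3:deishgee {adverb,determiner}; 4:deishgee {adverb,determiner}; 5:shomslaap {determiner}; 6:diadauk {verb}.
One satisfying assignment: verb verb adverb adverb determiner verb.
Rule-by-rule: rule 1 ✓; rule 2 ✓; rule 3 ✓.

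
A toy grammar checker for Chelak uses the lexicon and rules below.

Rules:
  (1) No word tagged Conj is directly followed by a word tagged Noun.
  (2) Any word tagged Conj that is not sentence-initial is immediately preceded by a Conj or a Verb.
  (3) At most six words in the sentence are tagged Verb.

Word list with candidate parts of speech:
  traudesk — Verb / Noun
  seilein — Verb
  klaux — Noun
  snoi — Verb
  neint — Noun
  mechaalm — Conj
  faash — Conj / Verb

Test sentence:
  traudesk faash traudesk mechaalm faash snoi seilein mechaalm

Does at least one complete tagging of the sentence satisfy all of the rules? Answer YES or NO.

YES

Candidates per position — 1:traudesk {Verb,Noun}; 2:faash {Conj,Verb}; 3:traudesk {Verb,Noun}; 4:mechaalm {Conj}; 5:faash {Conj,Verb}; 6:snoi {Verb}; 7:seilein {Verb}; 8:mechaalm {Conj}.
One satisfying assignment: Noun Verb Verb Conj Conj Verb Verb Conj.
Verifying each rule — rule 1 ok; rule 2 ok; rule 3 ok.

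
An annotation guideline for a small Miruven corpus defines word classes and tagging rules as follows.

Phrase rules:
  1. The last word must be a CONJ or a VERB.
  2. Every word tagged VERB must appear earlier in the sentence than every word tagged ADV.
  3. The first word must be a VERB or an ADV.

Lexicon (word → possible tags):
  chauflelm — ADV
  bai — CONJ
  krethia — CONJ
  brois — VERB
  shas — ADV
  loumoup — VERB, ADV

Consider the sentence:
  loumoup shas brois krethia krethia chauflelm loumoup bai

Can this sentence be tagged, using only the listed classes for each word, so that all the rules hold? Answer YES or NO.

NO

Candidates per position — 1:loumoup {VERB,ADV}; 2:shas {ADV}; 3:brois {VERB}; 4:krethia {CONJ}; 5:krethia {CONJ}; 6:chauflelm {ADV}; 7:loumoup {VERB,ADV}; 8:bai {CONJ}.
Rule 2 cannot be satisfied by any choice of tags from the lexicon.
So there is no consistent tagging.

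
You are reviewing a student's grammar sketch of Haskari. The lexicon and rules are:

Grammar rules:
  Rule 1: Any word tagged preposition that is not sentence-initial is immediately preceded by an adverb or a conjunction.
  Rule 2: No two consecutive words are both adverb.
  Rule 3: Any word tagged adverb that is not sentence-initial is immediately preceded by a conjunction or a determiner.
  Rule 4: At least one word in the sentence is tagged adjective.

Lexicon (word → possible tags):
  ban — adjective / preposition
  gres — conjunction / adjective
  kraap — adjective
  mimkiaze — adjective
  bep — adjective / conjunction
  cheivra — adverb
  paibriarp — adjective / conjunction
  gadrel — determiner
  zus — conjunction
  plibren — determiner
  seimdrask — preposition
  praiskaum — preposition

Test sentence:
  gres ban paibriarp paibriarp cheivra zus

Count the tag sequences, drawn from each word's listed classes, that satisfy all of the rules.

5

Candidates per position — 1:gres {conjunction,adjective}; 2:ban {adjective,preposition}; 3:paibriarp {adjective,conjunction}; 4:paibriarp {adjective,conjunction}; 5:cheivra {adverb}; 6:zus {conjunction}.
There are 16 candidate sequences in total.
The sequences that satisfy every rule: conjunction adjective adjective conjunction adverb conjunction; conjunction adjective conjunction conjunction adverb conjunction; conjunction preposition adjective conjunction adverb conjunction; adjective adjective adjective conjunction adverb conjunction; adjective adjective conjunction conjunction adverb conjunction.
Count = 5.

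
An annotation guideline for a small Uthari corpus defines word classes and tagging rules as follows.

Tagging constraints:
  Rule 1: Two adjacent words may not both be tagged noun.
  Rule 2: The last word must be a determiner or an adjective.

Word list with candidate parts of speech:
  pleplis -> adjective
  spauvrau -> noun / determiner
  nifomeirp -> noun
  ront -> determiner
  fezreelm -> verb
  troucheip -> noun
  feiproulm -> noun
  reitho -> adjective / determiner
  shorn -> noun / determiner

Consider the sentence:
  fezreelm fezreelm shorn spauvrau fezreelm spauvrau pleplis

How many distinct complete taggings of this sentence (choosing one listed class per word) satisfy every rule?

Candidates per position — 1:fezreelm {verb}; 2:fezreelm {verb}; 3:shorn {noun,determiner}; 4:spauvrau {noun,determiner}; 5:fezreelm {verb}; 6:spauvrau {noun,determiner}; 7:pleplis {adjective}.
There are 8 candidate sequences in total.
Checking each against the rules leaves 6 sequences.
Count = 6.

6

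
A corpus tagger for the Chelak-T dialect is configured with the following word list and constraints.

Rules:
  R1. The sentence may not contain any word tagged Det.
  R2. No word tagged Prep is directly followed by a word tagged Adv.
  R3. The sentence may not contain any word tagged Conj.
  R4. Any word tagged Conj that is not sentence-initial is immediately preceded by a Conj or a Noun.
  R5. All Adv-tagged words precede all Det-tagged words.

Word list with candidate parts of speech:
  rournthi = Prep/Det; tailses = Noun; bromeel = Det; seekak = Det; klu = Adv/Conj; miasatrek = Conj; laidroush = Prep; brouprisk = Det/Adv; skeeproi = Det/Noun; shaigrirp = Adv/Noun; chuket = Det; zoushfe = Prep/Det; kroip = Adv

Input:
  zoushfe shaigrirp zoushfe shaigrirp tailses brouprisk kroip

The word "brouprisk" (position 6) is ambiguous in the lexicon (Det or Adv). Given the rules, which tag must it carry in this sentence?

Candidates per position — 1:zoushfe {Prep,Det}; 2:shaigrirp {Adv,Noun}; 3:zoushfe {Prep,Det}; 4:shaigrirp {Adv,Noun}; 5:tailses {Noun}; 6:brouprisk {Det,Adv}; 7:kroip {Adv}.
Position 1: tagging it Det would leave rule 1 unsatisfiable, so it must be Prep.
Position 2: tagging it Adv would leave rule 2 unsatisfiable, so it must be Noun.
Position 3: tagging it Det would leave rule 1 unsatisfiable, so it must be Prep.
Position 4: tagging it Adv would leave rule 2 unsatisfiable, so it must be Noun.
Position 6: tagging it Det would leave rule 1 unsatisfiable, so it must be Adv.
That leaves exactly one tagging: Prep Noun Prep Noun Noun Adv Adv.
Checking: rule 1 satisfied; rule 2 satisfied; rule 3 satisfied; rule 4 satisfied; rule 5 satisfied.

Adv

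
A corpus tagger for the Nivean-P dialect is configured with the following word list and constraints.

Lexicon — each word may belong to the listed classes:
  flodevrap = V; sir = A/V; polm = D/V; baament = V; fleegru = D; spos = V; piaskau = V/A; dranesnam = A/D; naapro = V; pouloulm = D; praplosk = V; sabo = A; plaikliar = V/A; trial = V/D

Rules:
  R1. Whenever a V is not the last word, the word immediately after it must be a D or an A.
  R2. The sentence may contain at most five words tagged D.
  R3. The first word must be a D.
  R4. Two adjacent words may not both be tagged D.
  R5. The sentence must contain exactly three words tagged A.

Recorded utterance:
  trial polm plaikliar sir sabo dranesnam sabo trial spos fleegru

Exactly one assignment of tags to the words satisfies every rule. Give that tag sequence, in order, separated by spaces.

D V A V A D A D V D

Candidates per position — 1:trial {V,D}; 2:polm {D,V}; 3:plaikliar {V,A}; 4:sir {A,V}; 5:sabo {A}; 6:dranesnam {A,D}; 7:sabo {A}; 8:trial {V,D}; 9:spos {V}; 10:fleegru {D}.
At position 1, choosing V makes rule 3 impossible to satisfy; hence D.
At position 2, choosing D makes rule 4 impossible to satisfy; hence V.
At position 3, choosing V makes rule 1 impossible to satisfy; hence A.
At position 4, choosing A makes rule 5 impossible to satisfy; hence V.
At position 6, choosing A makes rule 5 impossible to satisfy; hence D.
At position 8, choosing V makes rule 1 impossible to satisfy; hence D.
So the tagging must be: D V A V A D A D V D.
Check: rule 1 holds; rule 2 holds; rule 3 holds; rule 4 holds; rule 5 holds.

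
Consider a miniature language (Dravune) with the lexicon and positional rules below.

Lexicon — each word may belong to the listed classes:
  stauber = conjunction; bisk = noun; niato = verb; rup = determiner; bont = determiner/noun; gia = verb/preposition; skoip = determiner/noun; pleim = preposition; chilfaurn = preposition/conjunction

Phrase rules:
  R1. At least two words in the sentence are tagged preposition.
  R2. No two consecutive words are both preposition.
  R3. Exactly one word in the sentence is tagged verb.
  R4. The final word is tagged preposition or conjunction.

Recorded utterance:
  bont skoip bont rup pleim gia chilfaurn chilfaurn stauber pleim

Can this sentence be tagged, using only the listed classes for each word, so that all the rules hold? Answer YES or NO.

YES

Candidates per position — 1:bont {determiner,noun}; 2:skoip {determiner,noun}; 3:bont {determiner,noun}; 4:rup {determiner}; 5:pleim {preposition}; 6:gia {verb,preposition}; 7:chilfaurn {preposition,conjunction}; 8:chilfaurn {preposition,conjunction}; 9:stauber {conjunction}; 10:pleim {preposition}.
One satisfying assignment: determiner noun noun determiner preposition verb preposition conjunction conjunction preposition.
Checking: rule 1 holds; rule 2 holds; rule 3 holds; rule 4 holds.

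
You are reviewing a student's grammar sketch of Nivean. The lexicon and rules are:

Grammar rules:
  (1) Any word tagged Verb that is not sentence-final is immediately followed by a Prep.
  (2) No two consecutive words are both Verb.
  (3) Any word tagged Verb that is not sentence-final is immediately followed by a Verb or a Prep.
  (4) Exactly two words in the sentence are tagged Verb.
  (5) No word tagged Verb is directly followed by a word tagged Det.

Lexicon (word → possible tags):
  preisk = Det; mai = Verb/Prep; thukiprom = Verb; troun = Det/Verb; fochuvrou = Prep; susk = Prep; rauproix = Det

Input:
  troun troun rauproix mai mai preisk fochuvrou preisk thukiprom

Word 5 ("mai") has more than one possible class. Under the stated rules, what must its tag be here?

Candidates per position — 1:troun {Det,Verb}; 2:troun {Det,Verb}; 3:rauproix {Det}; 4:mai {Verb,Prep}; 5:mai {Verb,Prep}; 6:preisk {Det}; 7:fochuvrou {Prep}; 8:preisk {Det}; 9:thukiprom {Verb}.
Word 1 cannot be Verb — rule 1 would then fail for every completion. It is Det.
Word 2 cannot be Verb — rule 1 would then fail for every completion. It is Det.
Word 5 cannot be Verb — rule 1 would then fail for every completion. It is Prep.
Word 4 cannot be Prep — rule 4 would then fail for every completion. It is Verb.
The unique satisfying tagging is: Det Det Det Verb Prep Det Prep Det Verb.
Check: rule 1 satisfied; rule 2 satisfied; rule 3 satisfied; rule 4 satisfied; rule 5 satisfied.

Prep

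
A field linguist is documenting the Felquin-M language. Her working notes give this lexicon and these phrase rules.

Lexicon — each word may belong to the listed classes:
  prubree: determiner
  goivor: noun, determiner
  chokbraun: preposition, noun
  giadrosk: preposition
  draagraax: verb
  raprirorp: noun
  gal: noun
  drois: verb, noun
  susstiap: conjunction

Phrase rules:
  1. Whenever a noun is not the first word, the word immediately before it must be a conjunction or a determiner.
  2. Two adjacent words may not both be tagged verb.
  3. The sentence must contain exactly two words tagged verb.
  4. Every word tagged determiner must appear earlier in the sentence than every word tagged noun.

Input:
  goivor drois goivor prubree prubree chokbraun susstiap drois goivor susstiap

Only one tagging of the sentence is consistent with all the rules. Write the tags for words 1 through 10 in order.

determiner verb determiner determiner determiner preposition conjunction verb determiner conjunction

Candidates per position — 1:goivor {noun,determiner}; 2:drois {verb,noun}; 3:goivor {noun,determiner}; 4:prubree {determiner}; 5:prubree {determiner}; 6:chokbraun {preposition,noun}; 7:susstiap {conjunction}; 8:drois {verb,noun}; 9:goivor {noun,determiner}; 10:susstiap {conjunction}.
Word 1 cannot be noun — rule 4 would then fail for every completion. It is determiner.
Word 2 cannot be noun — rule 3 would then fail for every completion. It is verb.
Word 3 cannot be noun — rule 1 would then fail for every completion. It is determiner.
Word 8 cannot be noun — rule 3 would then fail for every completion. It is verb.
Word 9 cannot be noun — rule 1 would then fail for every completion. It is determiner.
Word 6 cannot be noun — rule 4 would then fail for every completion. It is preposition.
The only consistent sequence is: determiner verb determiner determiner determiner preposition conjunction verb determiner conjunction.
Rule-by-rule: rule 1 satisfied; rule 2 satisfied; rule 3 satisfied; rule 4 satisfied.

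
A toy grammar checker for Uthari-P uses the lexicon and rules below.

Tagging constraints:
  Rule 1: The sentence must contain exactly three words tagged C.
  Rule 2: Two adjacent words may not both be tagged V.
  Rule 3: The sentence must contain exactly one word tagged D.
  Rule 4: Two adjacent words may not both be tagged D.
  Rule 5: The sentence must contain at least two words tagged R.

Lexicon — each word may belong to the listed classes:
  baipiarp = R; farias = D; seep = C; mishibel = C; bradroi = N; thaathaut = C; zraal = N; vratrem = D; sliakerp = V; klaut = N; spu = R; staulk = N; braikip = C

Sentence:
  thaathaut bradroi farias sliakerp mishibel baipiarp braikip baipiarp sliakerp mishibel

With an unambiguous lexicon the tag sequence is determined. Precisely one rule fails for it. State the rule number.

1

Fixed tagging: C N D V C R C R V C.
Rule check: R1 fail, R2 pass, R3 pass, R4 pass, R5 pass.
Only rule 1 fails.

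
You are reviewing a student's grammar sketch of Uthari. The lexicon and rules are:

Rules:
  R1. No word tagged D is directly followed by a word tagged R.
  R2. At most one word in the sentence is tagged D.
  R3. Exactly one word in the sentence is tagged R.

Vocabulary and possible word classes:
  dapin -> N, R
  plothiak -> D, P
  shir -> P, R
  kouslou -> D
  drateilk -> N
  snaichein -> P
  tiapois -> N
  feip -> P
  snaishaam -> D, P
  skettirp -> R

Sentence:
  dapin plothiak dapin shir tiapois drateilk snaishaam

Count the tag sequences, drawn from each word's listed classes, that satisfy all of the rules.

8

Candidates per position — 1:dapin {N,R}; 2:plothiak {D,P}; 3:dapin {N,R}; 4:shir {P,R}; 5:tiapois {N}; 6:drateilk {N}; 7:snaishaam {D,P}.
There are 32 candidate sequences in total.
Checking each against the rules leaves 8 sequences.
Count = 8.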